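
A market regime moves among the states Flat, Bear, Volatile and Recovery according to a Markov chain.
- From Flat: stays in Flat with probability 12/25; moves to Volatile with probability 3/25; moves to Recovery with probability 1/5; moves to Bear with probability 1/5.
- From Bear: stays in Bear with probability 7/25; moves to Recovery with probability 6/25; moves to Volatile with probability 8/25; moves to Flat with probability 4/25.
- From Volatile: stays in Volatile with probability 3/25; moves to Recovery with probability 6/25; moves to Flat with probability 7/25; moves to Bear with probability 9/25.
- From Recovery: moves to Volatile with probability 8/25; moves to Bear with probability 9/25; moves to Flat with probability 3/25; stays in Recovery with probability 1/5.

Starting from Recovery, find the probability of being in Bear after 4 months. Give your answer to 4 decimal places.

0.2958

Propagate the distribution vector 4 months from Recovery.
After 0 months: (0.0000, 0.0000, 0.0000, 1.0000)
After 1 month: (0.1200, 0.3600, 0.3200, 0.2000)
After 2 months: (0.2288, 0.3120, 0.2320, 0.2272)
After 3 months: (0.2520, 0.2984, 0.2278, 0.2218)
After 4 months: (0.2591, 0.2958, 0.2240, 0.2211)
P(in Bear after 4 months) = 0.2958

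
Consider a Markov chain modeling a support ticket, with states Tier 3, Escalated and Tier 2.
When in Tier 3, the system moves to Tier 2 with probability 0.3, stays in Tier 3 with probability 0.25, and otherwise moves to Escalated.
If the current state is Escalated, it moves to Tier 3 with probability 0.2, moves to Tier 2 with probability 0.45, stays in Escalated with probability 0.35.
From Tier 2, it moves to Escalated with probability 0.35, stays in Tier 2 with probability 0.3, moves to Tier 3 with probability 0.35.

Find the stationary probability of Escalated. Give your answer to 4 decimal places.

0.3767

Let the stationary distribution be π with π = πP and π_1 + π_2 + π_3 = 1.
π_1 = 0.25·π_1 + 0.2·π_2 + 0.35·π_3
π_2 = 0.45·π_1 + 0.35·π_2 + 0.35·π_3
Solving with the normalization constraint gives π = (0.2668, 0.3767, 0.3565).
So the stationary probability of Escalated is 0.3767.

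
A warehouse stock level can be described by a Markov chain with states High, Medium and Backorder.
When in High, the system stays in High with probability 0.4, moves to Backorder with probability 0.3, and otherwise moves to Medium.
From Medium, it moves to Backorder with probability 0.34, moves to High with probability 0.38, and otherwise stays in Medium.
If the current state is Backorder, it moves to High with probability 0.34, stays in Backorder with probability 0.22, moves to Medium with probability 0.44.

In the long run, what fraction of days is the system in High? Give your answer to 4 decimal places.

Let the stationary distribution be π with π = πP and π_1 + π_2 + π_3 = 1.
π_1 = 0.4·π_1 + 0.38·π_2 + 0.34·π_3
π_2 = 0.3·π_1 + 0.28·π_2 + 0.44·π_3
Solving with the normalization constraint gives π = (0.3759, 0.3339, 0.2901).
So the stationary probability of High is 0.3759.

0.3759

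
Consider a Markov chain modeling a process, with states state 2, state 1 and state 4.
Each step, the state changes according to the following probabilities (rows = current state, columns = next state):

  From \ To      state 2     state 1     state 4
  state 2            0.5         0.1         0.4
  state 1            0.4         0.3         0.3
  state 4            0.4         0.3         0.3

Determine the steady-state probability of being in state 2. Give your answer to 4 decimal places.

0.4444

Let the stationary distribution be π with π = πP and π_1 + π_2 + π_3 = 1.
π_1 = 0.5·π_1 + 0.4·π_2 + 0.4·π_3
π_2 = 0.1·π_1 + 0.3·π_2 + 0.3·π_3
Solving with the normalization constraint gives π = (0.4444, 0.2111, 0.3444).
So the stationary probability of state 2 is 0.4444.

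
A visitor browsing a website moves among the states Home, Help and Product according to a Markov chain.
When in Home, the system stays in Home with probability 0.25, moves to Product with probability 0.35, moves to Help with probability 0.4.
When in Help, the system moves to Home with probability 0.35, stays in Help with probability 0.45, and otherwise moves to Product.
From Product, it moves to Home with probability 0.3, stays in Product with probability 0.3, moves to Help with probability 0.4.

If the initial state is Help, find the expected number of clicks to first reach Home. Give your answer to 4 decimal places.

2.9508

Let t(s) be the expected number of clicks to first reach Home from state s, with t(Home) = 0. Conditioning on the first click:
t(Help) = 1 + 0.45·t(Help) + 0.2·t(Product)
t(Product) = 1 + 0.4·t(Help) + 0.3·t(Product)
Solving: t(Help) = 2.9508, t(Product) = 3.1148.
Expected clicks from Help to Home: 2.9508.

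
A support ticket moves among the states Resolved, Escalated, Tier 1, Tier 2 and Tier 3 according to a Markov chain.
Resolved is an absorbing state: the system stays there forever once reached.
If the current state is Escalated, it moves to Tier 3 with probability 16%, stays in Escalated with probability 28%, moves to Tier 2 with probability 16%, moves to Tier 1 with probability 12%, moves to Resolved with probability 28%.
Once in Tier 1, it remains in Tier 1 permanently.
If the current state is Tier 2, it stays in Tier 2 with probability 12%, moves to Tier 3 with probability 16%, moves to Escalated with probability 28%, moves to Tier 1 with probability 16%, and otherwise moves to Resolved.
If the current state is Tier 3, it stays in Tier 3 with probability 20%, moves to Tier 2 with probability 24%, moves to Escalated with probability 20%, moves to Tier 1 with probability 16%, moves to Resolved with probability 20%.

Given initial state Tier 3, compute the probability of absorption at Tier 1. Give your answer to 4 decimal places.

Let h(s) be the probability of absorption at Tier 1 starting from transient state s. Then h(Tier 1) = 1 and h(Resolved) = 0. By first-step analysis:
h(Escalated) = 0.28·0 + 0.28·h(Escalated) + 0.12·1 + 0.16·h(Tier 2) + 0.16·h(Tier 3)
h(Tier 2) = 0.28·0 + 0.28·h(Escalated) + 0.16·1 + 0.12·h(Tier 2) + 0.16·h(Tier 3)
h(Tier 3) = 0.2·0 + 0.2·h(Escalated) + 0.16·1 + 0.24·h(Tier 2) + 0.2·h(Tier 3)
Solving: h(Escalated) = 0.3333, h(Tier 2) = 0.3590, h(Tier 3) = 0.3910.
Starting from Tier 3, the probability is 0.3910.

0.3910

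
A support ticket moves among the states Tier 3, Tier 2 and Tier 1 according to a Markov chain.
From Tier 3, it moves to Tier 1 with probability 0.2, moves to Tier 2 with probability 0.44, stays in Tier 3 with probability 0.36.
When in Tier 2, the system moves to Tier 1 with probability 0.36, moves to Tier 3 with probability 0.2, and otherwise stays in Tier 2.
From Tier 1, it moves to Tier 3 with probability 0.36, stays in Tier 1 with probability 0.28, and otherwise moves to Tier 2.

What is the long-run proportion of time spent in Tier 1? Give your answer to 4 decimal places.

Let the stationary distribution be π with π = πP and π_1 + π_2 + π_3 = 1.
π_1 = 0.36·π_1 + 0.2·π_2 + 0.36·π_3
π_2 = 0.44·π_1 + 0.44·π_2 + 0.36·π_3
Solving with the normalization constraint gives π = (0.2933, 0.4168, 0.2899).
So the stationary probability of Tier 1 is 0.2899.

0.2899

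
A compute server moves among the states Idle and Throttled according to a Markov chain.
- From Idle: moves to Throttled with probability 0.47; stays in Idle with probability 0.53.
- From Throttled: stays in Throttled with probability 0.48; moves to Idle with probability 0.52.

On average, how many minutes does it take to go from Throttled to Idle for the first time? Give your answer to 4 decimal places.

Let t(s) be the expected number of minutes to first reach Idle from state s, with t(Idle) = 0. Conditioning on the first minute:
t(Throttled) = 1 + 0.48·t(Throttled)
Solving: t(Throttled) = 1.9231.
Expected minutes from Throttled to Idle: 1.9231.

1.9231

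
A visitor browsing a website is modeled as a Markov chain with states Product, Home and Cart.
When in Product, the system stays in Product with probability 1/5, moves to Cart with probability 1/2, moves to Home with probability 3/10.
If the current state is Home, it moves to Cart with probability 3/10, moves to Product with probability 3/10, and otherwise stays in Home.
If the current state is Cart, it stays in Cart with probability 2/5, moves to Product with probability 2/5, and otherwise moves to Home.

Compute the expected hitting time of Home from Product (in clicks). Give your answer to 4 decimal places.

3.9286

Let t(s) be the expected number of clicks to first reach Home from state s, with t(Home) = 0. Conditioning on the first click:
t(Product) = 1 + 0.2·t(Product) + 0.5·t(Cart)
t(Cart) = 1 + 0.4·t(Product) + 0.4·t(Cart)
Solving: t(Product) = 3.9286, t(Cart) = 4.2857.
Expected clicks from Product to Home: 3.9286.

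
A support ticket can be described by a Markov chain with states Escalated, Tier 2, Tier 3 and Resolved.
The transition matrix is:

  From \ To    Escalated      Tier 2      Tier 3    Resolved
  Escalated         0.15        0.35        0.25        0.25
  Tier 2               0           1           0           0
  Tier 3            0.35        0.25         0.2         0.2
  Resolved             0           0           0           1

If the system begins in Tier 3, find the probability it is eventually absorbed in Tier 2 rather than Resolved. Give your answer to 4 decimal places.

0.5654

Let h(s) be the probability of absorption at Tier 2 starting from transient state s. Then h(Tier 2) = 1 and h(Resolved) = 0. By first-step analysis:
h(Escalated) = 0.15·h(Escalated) + 0.35·1 + 0.25·h(Tier 3) + 0.25·0
h(Tier 3) = 0.35·h(Escalated) + 0.25·1 + 0.2·h(Tier 3) + 0.2·0
Solving: h(Escalated) = 0.5781, h(Tier 3) = 0.5654.
Starting from Tier 3, the probability is 0.5654.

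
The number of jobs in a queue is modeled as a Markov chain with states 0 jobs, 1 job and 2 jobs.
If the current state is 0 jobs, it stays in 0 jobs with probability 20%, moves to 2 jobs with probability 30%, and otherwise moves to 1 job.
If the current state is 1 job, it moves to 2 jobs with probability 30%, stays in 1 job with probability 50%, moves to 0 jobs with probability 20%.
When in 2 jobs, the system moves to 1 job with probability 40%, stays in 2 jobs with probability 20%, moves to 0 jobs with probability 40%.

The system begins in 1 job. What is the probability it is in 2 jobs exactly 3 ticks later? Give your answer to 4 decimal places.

Propagate the distribution vector 3 ticks from 1 job.
After 0 ticks: (0.0000, 1.0000, 0.0000)
After 1 tick: (0.2000, 0.5000, 0.3000)
After 2 ticks: (0.2600, 0.4700, 0.2700)
After 3 ticks: (0.2540, 0.4730, 0.2730)
P(in 2 jobs after 3 ticks) = 0.2730

0.2730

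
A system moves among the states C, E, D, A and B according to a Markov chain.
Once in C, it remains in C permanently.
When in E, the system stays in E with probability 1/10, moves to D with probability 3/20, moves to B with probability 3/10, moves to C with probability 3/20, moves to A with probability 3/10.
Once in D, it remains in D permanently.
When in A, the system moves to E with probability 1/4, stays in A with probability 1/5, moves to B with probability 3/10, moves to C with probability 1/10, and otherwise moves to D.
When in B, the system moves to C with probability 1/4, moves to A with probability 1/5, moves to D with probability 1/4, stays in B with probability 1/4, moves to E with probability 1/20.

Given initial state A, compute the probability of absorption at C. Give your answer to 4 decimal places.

Let h(s) be the probability of absorption at C starting from transient state s. Then h(C) = 1 and h(D) = 0. By first-step analysis:
h(E) = 0.15·1 + 0.1·h(E) + 0.15·0 + 0.3·h(A) + 0.3·h(B)
h(A) = 0.1·1 + 0.25·h(E) + 0.15·0 + 0.2·h(A) + 0.3·h(B)
h(B) = 0.25·1 + 0.05·h(E) + 0.25·0 + 0.2·h(A) + 0.25·h(B)
Solving: h(E) = 0.4821, h(A) = 0.4586, h(B) = 0.4878.
Starting from A, the probability is 0.4586.

0.4586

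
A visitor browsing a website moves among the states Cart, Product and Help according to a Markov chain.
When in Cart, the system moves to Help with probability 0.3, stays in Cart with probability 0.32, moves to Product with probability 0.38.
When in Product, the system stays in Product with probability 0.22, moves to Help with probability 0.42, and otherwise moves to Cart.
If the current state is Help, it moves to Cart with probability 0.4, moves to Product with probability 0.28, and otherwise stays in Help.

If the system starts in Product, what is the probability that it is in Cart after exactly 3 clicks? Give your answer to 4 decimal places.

0.3589

Propagate the distribution vector 3 clicks from Product.
After 0 clicks: (0.0000, 1.0000, 0.0000)
After 1 click: (0.3600, 0.2200, 0.4200)
After 2 clicks: (0.3624, 0.3028, 0.3348)
After 3 clicks: (0.3589, 0.2981, 0.3430)
P(in Cart after 3 clicks) = 0.3589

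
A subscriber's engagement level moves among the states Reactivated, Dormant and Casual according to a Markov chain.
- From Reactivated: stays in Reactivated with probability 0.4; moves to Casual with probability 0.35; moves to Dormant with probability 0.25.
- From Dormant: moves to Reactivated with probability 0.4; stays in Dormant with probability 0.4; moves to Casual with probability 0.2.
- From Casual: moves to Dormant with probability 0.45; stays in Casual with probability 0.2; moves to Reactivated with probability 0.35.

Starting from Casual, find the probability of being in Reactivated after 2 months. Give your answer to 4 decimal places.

Sum over the intermediate state after 1 month:
P = P(Casual→Reactivated)·P(Reactivated→Reactivated) + P(Casual→Dormant)·P(Dormant→Reactivated) + P(Casual→Casual)·P(Casual→Reactivated)
  = 0.35×0.4 + 0.45×0.4 + 0.2×0.35
  = 0.1400 + 0.1800 + 0.0700 = 0.3900

0.3900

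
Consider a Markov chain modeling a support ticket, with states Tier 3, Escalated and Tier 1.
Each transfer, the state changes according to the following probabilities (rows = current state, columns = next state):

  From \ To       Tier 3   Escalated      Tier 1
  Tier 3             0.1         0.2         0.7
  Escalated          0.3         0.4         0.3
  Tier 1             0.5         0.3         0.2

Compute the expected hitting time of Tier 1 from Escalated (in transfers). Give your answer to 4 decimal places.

Let t(s) be the expected number of transfers to first reach Tier 1 from state s, with t(Tier 1) = 0. Conditioning on the first transfer:
t(Tier 3) = 1 + 0.1·t(Tier 3) + 0.2·t(Escalated)
t(Escalated) = 1 + 0.3·t(Tier 3) + 0.4·t(Escalated)
Solving: t(Tier 3) = 1.6667, t(Escalated) = 2.5000.
Expected transfers from Escalated to Tier 1: 2.5000.

2.5000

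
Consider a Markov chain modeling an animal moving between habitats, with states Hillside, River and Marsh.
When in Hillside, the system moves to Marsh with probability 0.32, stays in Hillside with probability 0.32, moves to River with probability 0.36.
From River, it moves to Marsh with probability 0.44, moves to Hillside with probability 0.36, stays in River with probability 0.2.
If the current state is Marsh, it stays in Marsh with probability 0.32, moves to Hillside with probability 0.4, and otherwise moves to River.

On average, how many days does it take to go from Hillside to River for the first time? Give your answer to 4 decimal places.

Let t(s) be the expected number of days to first reach River from state s, with t(River) = 0. Conditioning on the first day:
t(Hillside) = 1 + 0.32·t(Hillside) + 0.32·t(Marsh)
t(Marsh) = 1 + 0.4·t(Hillside) + 0.32·t(Marsh)
Solving: t(Hillside) = 2.9904, t(Marsh) = 3.2297.
Expected days from Hillside to River: 2.9904.

2.9904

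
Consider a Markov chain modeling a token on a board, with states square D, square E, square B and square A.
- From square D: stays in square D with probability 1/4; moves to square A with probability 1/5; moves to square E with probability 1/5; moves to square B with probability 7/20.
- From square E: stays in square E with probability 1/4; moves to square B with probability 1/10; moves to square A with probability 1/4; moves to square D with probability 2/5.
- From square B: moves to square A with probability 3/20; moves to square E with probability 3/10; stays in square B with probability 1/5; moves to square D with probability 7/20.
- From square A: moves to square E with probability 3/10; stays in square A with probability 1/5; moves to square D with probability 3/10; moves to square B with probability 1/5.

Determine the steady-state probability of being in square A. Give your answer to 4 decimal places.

0.2016

Let the stationary distribution be π with π = πP and π_1 + π_2 + π_3 + π_4 = 1.
π_1 = 0.25·π_1 + 0.4·π_2 + 0.35·π_3 + 0.3·π_4
π_2 = 0.2·π_1 + 0.25·π_2 + 0.3·π_3 + 0.3·π_4
π_3 = 0.35·π_1 + 0.1·π_2 + 0.2·π_3 + 0.2·π_4
Solving with the normalization constraint gives π = (0.3206, 0.2552, 0.2226, 0.2016).
So the stationary probability of square A is 0.2016.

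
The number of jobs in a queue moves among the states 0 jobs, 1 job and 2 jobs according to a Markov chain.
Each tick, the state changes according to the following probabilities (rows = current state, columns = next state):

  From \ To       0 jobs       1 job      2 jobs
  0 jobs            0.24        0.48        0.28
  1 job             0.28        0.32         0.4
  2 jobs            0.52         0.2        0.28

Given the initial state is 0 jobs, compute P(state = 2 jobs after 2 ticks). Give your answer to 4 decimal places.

Sum over the intermediate state after 1 tick:
P = P(0 jobs→0 jobs)·P(0 jobs→2 jobs) + P(0 jobs→1 job)·P(1 job→2 jobs) + P(0 jobs→2 jobs)·P(2 jobs→2 jobs)
  = 0.24×0.28 + 0.48×0.4 + 0.28×0.28
  = 0.0672 + 0.1920 + 0.0784 = 0.3376

0.3376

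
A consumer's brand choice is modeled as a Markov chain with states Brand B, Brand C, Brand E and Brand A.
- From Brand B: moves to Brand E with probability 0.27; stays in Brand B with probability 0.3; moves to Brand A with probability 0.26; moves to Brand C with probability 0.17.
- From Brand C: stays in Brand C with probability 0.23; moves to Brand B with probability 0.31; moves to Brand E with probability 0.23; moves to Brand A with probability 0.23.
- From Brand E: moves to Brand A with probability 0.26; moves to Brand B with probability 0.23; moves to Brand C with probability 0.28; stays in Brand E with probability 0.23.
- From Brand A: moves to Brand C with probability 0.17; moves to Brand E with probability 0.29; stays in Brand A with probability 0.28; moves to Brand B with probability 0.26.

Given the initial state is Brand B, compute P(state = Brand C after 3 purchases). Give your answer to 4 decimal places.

0.2109

Propagate the distribution vector 3 purchases from Brand B.
After 0 purchases: (1.0000, 0.0000, 0.0000, 0.0000)
After 1 purchase: (0.3000, 0.1700, 0.2700, 0.2600)
After 2 purchases: (0.2724, 0.2099, 0.2576, 0.2601)
After 3 purchases: (0.2737, 0.2109, 0.2565, 0.2589)
P(in Brand C after 3 purchases) = 0.2109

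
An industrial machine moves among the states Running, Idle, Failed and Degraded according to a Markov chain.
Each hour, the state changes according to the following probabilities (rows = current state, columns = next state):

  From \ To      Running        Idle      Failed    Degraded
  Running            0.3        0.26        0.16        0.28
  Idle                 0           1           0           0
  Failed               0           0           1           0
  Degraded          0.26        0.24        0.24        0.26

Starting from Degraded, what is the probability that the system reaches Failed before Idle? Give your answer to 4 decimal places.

Let h(s) be the probability of absorption at Failed starting from transient state s. Then h(Failed) = 1 and h(Idle) = 0. By first-step analysis:
h(Running) = 0.3·h(Running) + 0.26·0 + 0.16·1 + 0.28·h(Degraded)
h(Degraded) = 0.26·h(Running) + 0.24·0 + 0.24·1 + 0.26·h(Degraded)
Solving: h(Running) = 0.4169, h(Degraded) = 0.4708.
Starting from Degraded, the probability is 0.4708.

0.4708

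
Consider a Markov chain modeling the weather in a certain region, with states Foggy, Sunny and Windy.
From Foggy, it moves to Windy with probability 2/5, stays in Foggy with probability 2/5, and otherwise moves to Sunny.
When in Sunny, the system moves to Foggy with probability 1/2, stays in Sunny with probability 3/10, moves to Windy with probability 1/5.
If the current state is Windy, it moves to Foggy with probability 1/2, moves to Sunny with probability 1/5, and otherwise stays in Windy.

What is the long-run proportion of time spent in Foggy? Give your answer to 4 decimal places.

0.4545

Let the stationary distribution be π with π = πP and π_1 + π_2 + π_3 = 1.
π_1 = 0.4·π_1 + 0.5·π_2 + 0.5·π_3
π_2 = 0.2·π_1 + 0.3·π_2 + 0.2·π_3
Solving with the normalization constraint gives π = (0.4545, 0.2222, 0.3232).
So the stationary probability of Foggy is 0.4545.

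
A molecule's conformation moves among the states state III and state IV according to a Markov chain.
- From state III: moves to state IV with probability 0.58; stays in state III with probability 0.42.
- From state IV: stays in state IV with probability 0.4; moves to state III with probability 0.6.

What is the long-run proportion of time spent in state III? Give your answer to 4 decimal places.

0.5085

Let the stationary distribution be π with π = πP and π_1 + π_2 = 1.
π_1 = 0.42·π_1 + 0.6·π_2
Solving with the normalization constraint gives π = (0.5085, 0.4915).
So the stationary probability of state III is 0.5085.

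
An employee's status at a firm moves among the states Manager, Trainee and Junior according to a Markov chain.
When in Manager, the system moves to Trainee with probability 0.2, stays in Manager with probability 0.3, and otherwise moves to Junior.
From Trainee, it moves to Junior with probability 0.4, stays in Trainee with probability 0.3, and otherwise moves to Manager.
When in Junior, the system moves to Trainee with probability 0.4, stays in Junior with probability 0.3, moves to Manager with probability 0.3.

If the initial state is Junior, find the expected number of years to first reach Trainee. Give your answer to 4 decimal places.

Let t(s) be the expected number of years to first reach Trainee from state s, with t(Trainee) = 0. Conditioning on the first year:
t(Manager) = 1 + 0.3·t(Manager) + 0.5·t(Junior)
t(Junior) = 1 + 0.3·t(Manager) + 0.3·t(Junior)
Solving: t(Manager) = 3.5294, t(Junior) = 2.9412.
Expected years from Junior to Trainee: 2.9412.

2.9412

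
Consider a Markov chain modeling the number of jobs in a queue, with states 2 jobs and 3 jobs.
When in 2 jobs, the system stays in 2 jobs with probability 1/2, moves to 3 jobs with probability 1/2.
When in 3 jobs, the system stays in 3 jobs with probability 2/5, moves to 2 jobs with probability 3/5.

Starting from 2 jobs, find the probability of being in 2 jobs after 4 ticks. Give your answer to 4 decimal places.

0.5455

Propagate the distribution vector 4 ticks from 2 jobs.
After 0 ticks: (1.0000, 0.0000)
After 1 tick: (0.5000, 0.5000)
After 2 ticks: (0.5500, 0.4500)
After 3 ticks: (0.5450, 0.4550)
After 4 ticks: (0.5455, 0.4545)
P(in 2 jobs after 4 ticks) = 0.5455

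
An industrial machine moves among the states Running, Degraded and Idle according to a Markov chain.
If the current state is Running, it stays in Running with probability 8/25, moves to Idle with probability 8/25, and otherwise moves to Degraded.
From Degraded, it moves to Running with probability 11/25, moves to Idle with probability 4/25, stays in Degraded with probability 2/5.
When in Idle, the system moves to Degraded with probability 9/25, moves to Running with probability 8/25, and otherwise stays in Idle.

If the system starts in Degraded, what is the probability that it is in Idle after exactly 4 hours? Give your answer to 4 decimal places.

Propagate the distribution vector 4 hours from Degraded.
After 0 hours: (0.0000, 1.0000, 0.0000)
After 1 hour: (0.4400, 0.4000, 0.1600)
After 2 hours: (0.3680, 0.3760, 0.2560)
After 3 hours: (0.3651, 0.3750, 0.2598)
After 4 hours: (0.3650, 0.3750, 0.2600)
P(in Idle after 4 hours) = 0.2600

0.2600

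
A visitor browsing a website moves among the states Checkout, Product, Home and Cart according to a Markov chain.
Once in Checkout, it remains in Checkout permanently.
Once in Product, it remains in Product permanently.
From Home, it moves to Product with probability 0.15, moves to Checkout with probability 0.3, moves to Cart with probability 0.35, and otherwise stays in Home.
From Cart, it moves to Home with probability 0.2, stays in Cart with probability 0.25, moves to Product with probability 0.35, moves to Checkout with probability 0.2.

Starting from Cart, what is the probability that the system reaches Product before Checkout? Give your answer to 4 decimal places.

0.5849

Let h(s) be the probability of absorption at Product starting from transient state s. Then h(Product) = 1 and h(Checkout) = 0. By first-step analysis:
h(Home) = 0.3·0 + 0.15·1 + 0.2·h(Home) + 0.35·h(Cart)
h(Cart) = 0.2·0 + 0.35·1 + 0.2·h(Home) + 0.25·h(Cart)
Solving: h(Home) = 0.4434, h(Cart) = 0.5849.
Starting from Cart, the probability is 0.5849.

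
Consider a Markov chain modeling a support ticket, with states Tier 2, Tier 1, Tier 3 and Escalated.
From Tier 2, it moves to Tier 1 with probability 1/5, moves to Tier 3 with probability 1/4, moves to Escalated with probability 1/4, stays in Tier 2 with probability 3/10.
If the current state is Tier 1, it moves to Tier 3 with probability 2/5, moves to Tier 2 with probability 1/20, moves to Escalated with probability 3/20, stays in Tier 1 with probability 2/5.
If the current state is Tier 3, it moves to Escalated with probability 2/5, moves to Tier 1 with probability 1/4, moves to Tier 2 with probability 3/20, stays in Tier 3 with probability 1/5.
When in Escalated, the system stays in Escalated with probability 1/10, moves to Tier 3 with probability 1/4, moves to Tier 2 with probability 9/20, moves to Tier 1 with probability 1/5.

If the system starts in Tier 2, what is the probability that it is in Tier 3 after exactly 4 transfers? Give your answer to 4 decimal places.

0.2759

Propagate the distribution vector 4 transfers from Tier 2.
After 0 transfers: (1.0000, 0.0000, 0.0000, 0.0000)
After 1 transfer: (0.3000, 0.2000, 0.2500, 0.2500)
After 2 transfers: (0.2500, 0.2525, 0.2675, 0.2300)
After 3 transfers: (0.2313, 0.2639, 0.2745, 0.2304)
After 4 transfers: (0.2274, 0.2665, 0.2759, 0.2302)
P(in Tier 3 after 4 transfers) = 0.2759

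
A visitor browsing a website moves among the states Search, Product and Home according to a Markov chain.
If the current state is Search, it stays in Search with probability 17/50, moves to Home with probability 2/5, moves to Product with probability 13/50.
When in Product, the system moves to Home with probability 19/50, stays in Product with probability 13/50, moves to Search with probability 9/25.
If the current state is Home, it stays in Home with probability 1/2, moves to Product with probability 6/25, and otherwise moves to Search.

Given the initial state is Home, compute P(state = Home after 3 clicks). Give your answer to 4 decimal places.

0.4395

Propagate the distribution vector 3 clicks from Home.
After 0 clicks: (0.0000, 0.0000, 1.0000)
After 1 click: (0.2600, 0.2400, 0.5000)
After 2 clicks: (0.3048, 0.2500, 0.4452)
After 3 clicks: (0.3094, 0.2511, 0.4395)
P(in Home after 3 clicks) = 0.4395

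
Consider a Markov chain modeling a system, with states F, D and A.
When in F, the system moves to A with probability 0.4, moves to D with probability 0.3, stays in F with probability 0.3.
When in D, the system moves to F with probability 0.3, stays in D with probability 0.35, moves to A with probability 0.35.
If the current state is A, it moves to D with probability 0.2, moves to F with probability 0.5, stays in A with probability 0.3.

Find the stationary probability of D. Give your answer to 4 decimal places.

Let the stationary distribution be π with π = πP and π_1 + π_2 + π_3 = 1.
π_1 = 0.3·π_1 + 0.3·π_2 + 0.5·π_3
π_2 = 0.3·π_1 + 0.35·π_2 + 0.2·π_3
Solving with the normalization constraint gives π = (0.3702, 0.2788, 0.3510).
So the stationary probability of D is 0.2788.

0.2788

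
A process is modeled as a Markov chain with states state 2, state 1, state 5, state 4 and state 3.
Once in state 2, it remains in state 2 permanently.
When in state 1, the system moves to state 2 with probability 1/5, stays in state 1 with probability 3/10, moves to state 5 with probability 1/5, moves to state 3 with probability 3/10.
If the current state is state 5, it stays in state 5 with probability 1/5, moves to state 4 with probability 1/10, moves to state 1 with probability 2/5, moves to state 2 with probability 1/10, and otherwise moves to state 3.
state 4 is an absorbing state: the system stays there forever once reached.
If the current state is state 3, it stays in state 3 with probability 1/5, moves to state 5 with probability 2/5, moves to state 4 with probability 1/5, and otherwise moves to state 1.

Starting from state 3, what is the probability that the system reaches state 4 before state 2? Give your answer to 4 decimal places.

Let h(s) be the probability of absorption at state 4 starting from transient state s. Then h(state 4) = 1 and h(state 2) = 0. By first-step analysis:
h(state 1) = 0.2·0 + 0.3·h(state 1) + 0.2·h(state 5) + 0.3·h(state 3)
h(state 5) = 0.1·0 + 0.4·h(state 1) + 0.2·h(state 5) + 0.1·1 + 0.2·h(state 3)
h(state 3) = 0.2·h(state 1) + 0.4·h(state 5) + 0.2·1 + 0.2·h(state 3)
Solving: h(state 1) = 0.3750, h(state 5) = 0.4554, h(state 3) = 0.5714.
Starting from state 3, the probability is 0.5714.

0.5714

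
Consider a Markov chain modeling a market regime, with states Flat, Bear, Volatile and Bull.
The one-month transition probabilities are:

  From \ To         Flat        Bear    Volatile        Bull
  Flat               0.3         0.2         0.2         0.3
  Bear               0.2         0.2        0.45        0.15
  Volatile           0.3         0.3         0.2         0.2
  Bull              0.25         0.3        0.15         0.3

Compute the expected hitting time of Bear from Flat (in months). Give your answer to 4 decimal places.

Let t(s) be the expected number of months to first reach Bear from state s, with t(Bear) = 0. Conditioning on the first month:
t(Flat) = 1 + 0.3·t(Flat) + 0.2·t(Volatile) + 0.3·t(Bull)
t(Volatile) = 1 + 0.3·t(Flat) + 0.2·t(Volatile) + 0.2·t(Bull)
t(Bull) = 1 + 0.25·t(Flat) + 0.15·t(Volatile) + 0.3·t(Bull)
Solving: t(Flat) = 4.0530, t(Volatile) = 3.6864, t(Bull) = 3.6660.
Expected months from Flat to Bear: 4.0530.

4.0530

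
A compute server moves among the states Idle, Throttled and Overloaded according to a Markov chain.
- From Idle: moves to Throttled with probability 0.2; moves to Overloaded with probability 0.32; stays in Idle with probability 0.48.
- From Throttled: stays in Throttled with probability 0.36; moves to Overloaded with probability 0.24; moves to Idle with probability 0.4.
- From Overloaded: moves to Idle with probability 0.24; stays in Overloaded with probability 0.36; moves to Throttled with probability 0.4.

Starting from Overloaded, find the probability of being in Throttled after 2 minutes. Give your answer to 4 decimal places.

Sum over the intermediate state after 1 minute:
P = P(Overloaded→Idle)·P(Idle→Throttled) + P(Overloaded→Throttled)·P(Throttled→Throttled) + P(Overloaded→Overloaded)·P(Overloaded→Throttled)
  = 0.24×0.2 + 0.4×0.36 + 0.36×0.4
  = 0.0480 + 0.1440 + 0.1440 = 0.3360

0.3360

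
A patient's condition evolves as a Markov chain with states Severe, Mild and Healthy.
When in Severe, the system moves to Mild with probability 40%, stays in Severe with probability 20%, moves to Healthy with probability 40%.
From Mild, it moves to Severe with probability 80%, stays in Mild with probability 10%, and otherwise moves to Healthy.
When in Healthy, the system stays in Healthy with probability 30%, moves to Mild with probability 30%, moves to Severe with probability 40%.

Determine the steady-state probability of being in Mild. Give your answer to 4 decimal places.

0.2857

Let the stationary distribution be π with π = πP and π_1 + π_2 + π_3 = 1.
π_1 = 0.2·π_1 + 0.8·π_2 + 0.4·π_3
π_2 = 0.4·π_1 + 0.1·π_2 + 0.3·π_3
Solving with the normalization constraint gives π = (0.4286, 0.2857, 0.2857).
So the stationary probability of Mild is 0.2857.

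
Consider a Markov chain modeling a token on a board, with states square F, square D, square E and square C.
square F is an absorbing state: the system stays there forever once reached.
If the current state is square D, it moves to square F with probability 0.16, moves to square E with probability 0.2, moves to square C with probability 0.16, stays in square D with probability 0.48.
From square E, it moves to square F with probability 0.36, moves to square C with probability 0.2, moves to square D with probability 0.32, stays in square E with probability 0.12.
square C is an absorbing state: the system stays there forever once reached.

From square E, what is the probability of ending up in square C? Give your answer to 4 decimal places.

Let h(s) be the probability of absorption at square C starting from transient state s. Then h(square C) = 1 and h(square F) = 0. By first-step analysis:
h(square D) = 0.16·0 + 0.48·h(square D) + 0.2·h(square E) + 0.16·1
h(square E) = 0.36·0 + 0.32·h(square D) + 0.12·h(square E) + 0.2·1
Solving: h(square D) = 0.4593, h(square E) = 0.3943.
Starting from square E, the probability is 0.3943.

0.3943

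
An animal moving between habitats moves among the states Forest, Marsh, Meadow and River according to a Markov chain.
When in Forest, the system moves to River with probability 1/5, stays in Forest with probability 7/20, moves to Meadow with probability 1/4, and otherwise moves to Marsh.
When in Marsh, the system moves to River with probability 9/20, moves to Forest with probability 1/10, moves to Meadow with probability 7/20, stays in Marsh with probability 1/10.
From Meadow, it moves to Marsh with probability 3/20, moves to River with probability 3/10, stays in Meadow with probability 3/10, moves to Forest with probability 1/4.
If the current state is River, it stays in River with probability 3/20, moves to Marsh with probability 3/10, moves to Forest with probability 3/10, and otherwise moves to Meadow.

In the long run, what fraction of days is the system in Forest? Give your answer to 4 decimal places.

0.2603

Let the stationary distribution be π with π = πP and π_1 + π_2 + π_3 + π_4 = 1.
π_1 = 0.35·π_1 + 0.1·π_2 + 0.25·π_3 + 0.3·π_4
π_2 = 0.2·π_1 + 0.1·π_2 + 0.15·π_3 + 0.3·π_4
π_3 = 0.25·π_1 + 0.35·π_2 + 0.3·π_3 + 0.25·π_4
Solving with the normalization constraint gives π = (0.2603, 0.1929, 0.2835, 0.2634).
So the stationary probability of Forest is 0.2603.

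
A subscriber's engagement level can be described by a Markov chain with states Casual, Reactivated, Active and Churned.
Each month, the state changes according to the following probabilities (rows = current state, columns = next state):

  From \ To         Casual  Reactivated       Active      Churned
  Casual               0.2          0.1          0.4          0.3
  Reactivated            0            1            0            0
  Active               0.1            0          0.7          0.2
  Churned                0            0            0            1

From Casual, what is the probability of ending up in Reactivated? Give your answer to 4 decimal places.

0.1500

Let h(s) be the probability of absorption at Reactivated starting from transient state s. Then h(Reactivated) = 1 and h(Churned) = 0. By first-step analysis:
h(Casual) = 0.2·h(Casual) + 0.1·1 + 0.4·h(Active) + 0.3·0
h(Active) = 0.1·h(Casual) + 0.7·h(Active) + 0.2·0
Solving: h(Casual) = 0.1500, h(Active) = 0.0500.
Starting from Casual, the probability is 0.1500.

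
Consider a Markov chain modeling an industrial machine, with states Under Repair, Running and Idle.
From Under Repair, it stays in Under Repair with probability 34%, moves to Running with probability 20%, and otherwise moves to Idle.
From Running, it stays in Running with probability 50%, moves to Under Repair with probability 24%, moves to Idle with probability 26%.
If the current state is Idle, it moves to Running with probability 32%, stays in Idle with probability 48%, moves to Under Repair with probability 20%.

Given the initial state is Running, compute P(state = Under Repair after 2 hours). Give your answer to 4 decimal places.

Sum over the intermediate state after 1 hour:
P = P(Running→Under Repair)·P(Under Repair→Under Repair) + P(Running→Running)·P(Running→Under Repair) + P(Running→Idle)·P(Idle→Under Repair)
  = 0.24×0.34 + 0.5×0.24 + 0.26×0.2
  = 0.0816 + 0.1200 + 0.0520 = 0.2536

0.2536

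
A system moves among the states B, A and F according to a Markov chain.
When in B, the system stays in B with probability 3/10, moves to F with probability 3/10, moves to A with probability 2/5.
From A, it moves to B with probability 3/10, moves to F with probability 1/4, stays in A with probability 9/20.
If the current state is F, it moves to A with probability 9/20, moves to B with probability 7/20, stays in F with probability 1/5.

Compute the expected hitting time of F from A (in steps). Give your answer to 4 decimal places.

3.7736

Let t(s) be the expected number of steps to first reach F from state s, with t(F) = 0. Conditioning on the first step:
t(B) = 1 + 0.3·t(B) + 0.4·t(A)
t(A) = 1 + 0.3·t(B) + 0.45·t(A)
Solving: t(B) = 3.5849, t(A) = 3.7736.
Expected steps from A to F: 3.7736.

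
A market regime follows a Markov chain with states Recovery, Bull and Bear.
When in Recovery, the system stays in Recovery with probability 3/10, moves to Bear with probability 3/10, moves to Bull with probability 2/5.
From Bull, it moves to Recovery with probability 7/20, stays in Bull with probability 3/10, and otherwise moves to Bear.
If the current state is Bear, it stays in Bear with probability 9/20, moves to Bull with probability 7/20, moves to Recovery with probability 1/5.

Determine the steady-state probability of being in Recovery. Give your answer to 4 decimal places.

0.2800

Let the stationary distribution be π with π = πP and π_1 + π_2 + π_3 = 1.
π_1 = 0.3·π_1 + 0.35·π_2 + 0.2·π_3
π_2 = 0.4·π_1 + 0.3·π_2 + 0.35·π_3
Solving with the normalization constraint gives π = (0.2800, 0.3467, 0.3733).
So the stationary probability of Recovery is 0.2800.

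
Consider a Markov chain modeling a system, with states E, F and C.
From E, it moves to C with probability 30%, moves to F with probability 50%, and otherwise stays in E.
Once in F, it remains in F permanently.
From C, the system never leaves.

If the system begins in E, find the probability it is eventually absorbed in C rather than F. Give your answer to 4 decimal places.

Let h(s) be the probability of absorption at C starting from transient state s. Then h(C) = 1 and h(F) = 0. By first-step analysis:
h(E) = 0.2·h(E) + 0.5·0 + 0.3·1
Solving: h(E) = 0.3750.
Starting from E, the probability is 0.3750.

0.3750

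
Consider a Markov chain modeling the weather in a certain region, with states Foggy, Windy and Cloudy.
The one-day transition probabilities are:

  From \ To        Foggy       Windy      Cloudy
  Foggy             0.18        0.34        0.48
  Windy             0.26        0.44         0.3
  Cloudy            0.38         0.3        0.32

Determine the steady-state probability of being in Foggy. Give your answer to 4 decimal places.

Let the stationary distribution be π with π = πP and π_1 + π_2 + π_3 = 1.
π_1 = 0.18·π_1 + 0.26·π_2 + 0.38·π_3
π_2 = 0.34·π_1 + 0.44·π_2 + 0.3·π_3
Solving with the normalization constraint gives π = (0.2805, 0.3619, 0.3576).
So the stationary probability of Foggy is 0.2805.

0.2805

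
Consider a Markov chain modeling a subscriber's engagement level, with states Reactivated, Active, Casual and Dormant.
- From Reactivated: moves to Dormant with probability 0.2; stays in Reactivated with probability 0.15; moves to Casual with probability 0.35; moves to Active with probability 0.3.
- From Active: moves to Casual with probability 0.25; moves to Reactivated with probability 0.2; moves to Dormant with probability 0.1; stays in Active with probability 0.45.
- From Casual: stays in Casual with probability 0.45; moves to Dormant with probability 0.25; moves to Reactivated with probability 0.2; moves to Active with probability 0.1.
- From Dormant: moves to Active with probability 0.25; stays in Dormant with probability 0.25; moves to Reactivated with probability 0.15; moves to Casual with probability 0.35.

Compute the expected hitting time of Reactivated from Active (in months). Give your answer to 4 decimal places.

5.2311

Let t(s) be the expected number of months to first reach Reactivated from state s, with t(Reactivated) = 0. Conditioning on the first month:
t(Active) = 1 + 0.45·t(Active) + 0.25·t(Casual) + 0.1·t(Dormant)
t(Casual) = 1 + 0.1·t(Active) + 0.45·t(Casual) + 0.25·t(Dormant)
t(Dormant) = 1 + 0.25·t(Active) + 0.35·t(Casual) + 0.25·t(Dormant)
Solving: t(Active) = 5.2311, t(Casual) = 5.2901, t(Dormant) = 5.5457.
Expected months from Active to Reactivated: 5.2311.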